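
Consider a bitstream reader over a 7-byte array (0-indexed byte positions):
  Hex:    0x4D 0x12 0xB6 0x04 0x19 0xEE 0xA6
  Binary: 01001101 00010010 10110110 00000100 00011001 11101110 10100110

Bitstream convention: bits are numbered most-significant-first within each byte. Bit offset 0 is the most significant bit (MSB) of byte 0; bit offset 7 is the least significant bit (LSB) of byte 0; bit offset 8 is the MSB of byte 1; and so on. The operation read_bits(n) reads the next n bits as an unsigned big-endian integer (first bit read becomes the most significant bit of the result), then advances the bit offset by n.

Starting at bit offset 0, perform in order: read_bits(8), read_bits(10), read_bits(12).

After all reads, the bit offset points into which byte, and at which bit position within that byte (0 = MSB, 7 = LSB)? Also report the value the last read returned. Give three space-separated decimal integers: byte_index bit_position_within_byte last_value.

Read 1: bits[0:8] width=8 -> value=77 (bin 01001101); offset now 8 = byte 1 bit 0; 48 bits remain
Read 2: bits[8:18] width=10 -> value=74 (bin 0001001010); offset now 18 = byte 2 bit 2; 38 bits remain
Read 3: bits[18:30] width=12 -> value=3457 (bin 110110000001); offset now 30 = byte 3 bit 6; 26 bits remain

Answer: 3 6 3457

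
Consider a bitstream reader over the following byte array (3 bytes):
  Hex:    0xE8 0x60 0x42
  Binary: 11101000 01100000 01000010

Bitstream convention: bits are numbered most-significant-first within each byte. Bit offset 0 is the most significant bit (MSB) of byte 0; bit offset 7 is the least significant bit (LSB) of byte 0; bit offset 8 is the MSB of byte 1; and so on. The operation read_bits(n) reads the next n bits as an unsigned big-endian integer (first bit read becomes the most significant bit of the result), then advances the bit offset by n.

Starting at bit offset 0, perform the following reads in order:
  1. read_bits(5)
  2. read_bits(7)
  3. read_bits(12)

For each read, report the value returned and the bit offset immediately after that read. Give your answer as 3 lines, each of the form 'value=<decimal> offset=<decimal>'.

Read 1: bits[0:5] width=5 -> value=29 (bin 11101); offset now 5 = byte 0 bit 5; 19 bits remain
Read 2: bits[5:12] width=7 -> value=6 (bin 0000110); offset now 12 = byte 1 bit 4; 12 bits remain
Read 3: bits[12:24] width=12 -> value=66 (bin 000001000010); offset now 24 = byte 3 bit 0; 0 bits remain

Answer: value=29 offset=5
value=6 offset=12
value=66 offset=24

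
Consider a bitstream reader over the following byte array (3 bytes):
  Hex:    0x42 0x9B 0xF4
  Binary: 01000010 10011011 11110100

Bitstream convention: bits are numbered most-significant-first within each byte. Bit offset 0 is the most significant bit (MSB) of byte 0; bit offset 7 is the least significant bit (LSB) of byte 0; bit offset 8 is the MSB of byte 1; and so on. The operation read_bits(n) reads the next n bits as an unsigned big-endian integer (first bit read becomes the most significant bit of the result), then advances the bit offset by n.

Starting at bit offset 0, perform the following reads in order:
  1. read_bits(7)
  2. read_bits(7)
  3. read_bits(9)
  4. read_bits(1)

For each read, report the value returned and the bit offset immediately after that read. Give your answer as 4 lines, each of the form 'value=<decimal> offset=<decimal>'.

Read 1: bits[0:7] width=7 -> value=33 (bin 0100001); offset now 7 = byte 0 bit 7; 17 bits remain
Read 2: bits[7:14] width=7 -> value=38 (bin 0100110); offset now 14 = byte 1 bit 6; 10 bits remain
Read 3: bits[14:23] width=9 -> value=506 (bin 111111010); offset now 23 = byte 2 bit 7; 1 bits remain
Read 4: bits[23:24] width=1 -> value=0 (bin 0); offset now 24 = byte 3 bit 0; 0 bits remain

Answer: value=33 offset=7
value=38 offset=14
value=506 offset=23
value=0 offset=24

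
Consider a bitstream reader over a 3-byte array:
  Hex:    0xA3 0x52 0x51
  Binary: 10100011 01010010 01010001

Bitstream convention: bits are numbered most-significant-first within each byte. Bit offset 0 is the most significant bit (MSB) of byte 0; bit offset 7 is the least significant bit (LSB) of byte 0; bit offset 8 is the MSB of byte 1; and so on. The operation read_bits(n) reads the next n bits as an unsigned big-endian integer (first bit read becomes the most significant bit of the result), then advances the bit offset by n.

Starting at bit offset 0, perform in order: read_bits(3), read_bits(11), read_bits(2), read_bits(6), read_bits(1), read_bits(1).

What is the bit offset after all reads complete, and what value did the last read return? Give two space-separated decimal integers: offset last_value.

Answer: 24 1

Derivation:
Read 1: bits[0:3] width=3 -> value=5 (bin 101); offset now 3 = byte 0 bit 3; 21 bits remain
Read 2: bits[3:14] width=11 -> value=212 (bin 00011010100); offset now 14 = byte 1 bit 6; 10 bits remain
Read 3: bits[14:16] width=2 -> value=2 (bin 10); offset now 16 = byte 2 bit 0; 8 bits remain
Read 4: bits[16:22] width=6 -> value=20 (bin 010100); offset now 22 = byte 2 bit 6; 2 bits remain
Read 5: bits[22:23] width=1 -> value=0 (bin 0); offset now 23 = byte 2 bit 7; 1 bits remain
Read 6: bits[23:24] width=1 -> value=1 (bin 1); offset now 24 = byte 3 bit 0; 0 bits remain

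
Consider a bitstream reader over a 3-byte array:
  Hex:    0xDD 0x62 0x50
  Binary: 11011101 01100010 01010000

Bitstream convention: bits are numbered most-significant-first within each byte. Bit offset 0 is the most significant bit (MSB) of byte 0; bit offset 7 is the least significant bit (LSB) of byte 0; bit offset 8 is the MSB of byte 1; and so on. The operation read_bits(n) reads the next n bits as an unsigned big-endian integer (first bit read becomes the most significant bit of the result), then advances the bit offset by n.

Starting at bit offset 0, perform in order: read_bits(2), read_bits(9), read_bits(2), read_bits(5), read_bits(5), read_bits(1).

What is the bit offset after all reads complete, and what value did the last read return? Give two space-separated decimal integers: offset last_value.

Answer: 24 0

Derivation:
Read 1: bits[0:2] width=2 -> value=3 (bin 11); offset now 2 = byte 0 bit 2; 22 bits remain
Read 2: bits[2:11] width=9 -> value=235 (bin 011101011); offset now 11 = byte 1 bit 3; 13 bits remain
Read 3: bits[11:13] width=2 -> value=0 (bin 00); offset now 13 = byte 1 bit 5; 11 bits remain
Read 4: bits[13:18] width=5 -> value=9 (bin 01001); offset now 18 = byte 2 bit 2; 6 bits remain
Read 5: bits[18:23] width=5 -> value=8 (bin 01000); offset now 23 = byte 2 bit 7; 1 bits remain
Read 6: bits[23:24] width=1 -> value=0 (bin 0); offset now 24 = byte 3 bit 0; 0 bits remain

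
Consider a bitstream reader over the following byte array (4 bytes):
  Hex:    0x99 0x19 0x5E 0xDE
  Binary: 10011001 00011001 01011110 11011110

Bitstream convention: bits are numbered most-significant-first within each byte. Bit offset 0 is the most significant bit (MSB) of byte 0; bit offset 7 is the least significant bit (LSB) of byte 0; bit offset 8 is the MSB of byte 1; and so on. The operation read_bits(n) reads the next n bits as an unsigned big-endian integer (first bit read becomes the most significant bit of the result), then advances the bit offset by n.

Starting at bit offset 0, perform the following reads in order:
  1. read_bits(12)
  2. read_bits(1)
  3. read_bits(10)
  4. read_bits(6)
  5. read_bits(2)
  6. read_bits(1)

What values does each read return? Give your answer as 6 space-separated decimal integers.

Answer: 2449 1 175 27 3 0

Derivation:
Read 1: bits[0:12] width=12 -> value=2449 (bin 100110010001); offset now 12 = byte 1 bit 4; 20 bits remain
Read 2: bits[12:13] width=1 -> value=1 (bin 1); offset now 13 = byte 1 bit 5; 19 bits remain
Read 3: bits[13:23] width=10 -> value=175 (bin 0010101111); offset now 23 = byte 2 bit 7; 9 bits remain
Read 4: bits[23:29] width=6 -> value=27 (bin 011011); offset now 29 = byte 3 bit 5; 3 bits remain
Read 5: bits[29:31] width=2 -> value=3 (bin 11); offset now 31 = byte 3 bit 7; 1 bits remain
Read 6: bits[31:32] width=1 -> value=0 (bin 0); offset now 32 = byte 4 bit 0; 0 bits remain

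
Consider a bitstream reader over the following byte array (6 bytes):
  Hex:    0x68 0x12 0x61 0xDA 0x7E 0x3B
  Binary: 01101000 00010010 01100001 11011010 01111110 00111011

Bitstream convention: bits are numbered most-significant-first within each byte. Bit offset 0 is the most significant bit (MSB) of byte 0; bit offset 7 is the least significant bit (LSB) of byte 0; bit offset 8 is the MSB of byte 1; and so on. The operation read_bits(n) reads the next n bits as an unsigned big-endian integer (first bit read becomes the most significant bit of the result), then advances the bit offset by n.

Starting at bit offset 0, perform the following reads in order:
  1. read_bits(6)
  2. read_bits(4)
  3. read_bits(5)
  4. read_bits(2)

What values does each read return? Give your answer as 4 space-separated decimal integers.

Read 1: bits[0:6] width=6 -> value=26 (bin 011010); offset now 6 = byte 0 bit 6; 42 bits remain
Read 2: bits[6:10] width=4 -> value=0 (bin 0000); offset now 10 = byte 1 bit 2; 38 bits remain
Read 3: bits[10:15] width=5 -> value=9 (bin 01001); offset now 15 = byte 1 bit 7; 33 bits remain
Read 4: bits[15:17] width=2 -> value=0 (bin 00); offset now 17 = byte 2 bit 1; 31 bits remain

Answer: 26 0 9 0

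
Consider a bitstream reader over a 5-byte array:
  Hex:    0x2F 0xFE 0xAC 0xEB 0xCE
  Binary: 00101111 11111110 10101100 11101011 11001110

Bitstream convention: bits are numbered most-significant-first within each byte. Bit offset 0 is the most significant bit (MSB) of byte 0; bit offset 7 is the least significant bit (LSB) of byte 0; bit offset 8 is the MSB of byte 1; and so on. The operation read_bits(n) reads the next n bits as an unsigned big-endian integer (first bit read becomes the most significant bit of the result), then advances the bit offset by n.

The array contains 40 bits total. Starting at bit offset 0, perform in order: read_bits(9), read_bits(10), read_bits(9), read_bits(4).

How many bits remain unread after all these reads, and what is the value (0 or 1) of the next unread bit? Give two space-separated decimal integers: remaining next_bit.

Answer: 8 1

Derivation:
Read 1: bits[0:9] width=9 -> value=95 (bin 001011111); offset now 9 = byte 1 bit 1; 31 bits remain
Read 2: bits[9:19] width=10 -> value=1013 (bin 1111110101); offset now 19 = byte 2 bit 3; 21 bits remain
Read 3: bits[19:28] width=9 -> value=206 (bin 011001110); offset now 28 = byte 3 bit 4; 12 bits remain
Read 4: bits[28:32] width=4 -> value=11 (bin 1011); offset now 32 = byte 4 bit 0; 8 bits remain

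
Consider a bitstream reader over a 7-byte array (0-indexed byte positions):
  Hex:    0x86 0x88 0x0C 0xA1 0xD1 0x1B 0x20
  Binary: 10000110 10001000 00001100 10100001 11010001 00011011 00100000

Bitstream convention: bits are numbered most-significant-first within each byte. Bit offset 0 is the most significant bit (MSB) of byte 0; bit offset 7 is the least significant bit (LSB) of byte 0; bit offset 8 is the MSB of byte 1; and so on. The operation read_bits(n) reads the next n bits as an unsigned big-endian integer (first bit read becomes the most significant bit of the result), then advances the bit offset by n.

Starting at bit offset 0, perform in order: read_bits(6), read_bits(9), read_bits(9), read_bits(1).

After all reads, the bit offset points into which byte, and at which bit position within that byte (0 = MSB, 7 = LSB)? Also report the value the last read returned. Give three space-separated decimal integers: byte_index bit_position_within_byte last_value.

Answer: 3 1 1

Derivation:
Read 1: bits[0:6] width=6 -> value=33 (bin 100001); offset now 6 = byte 0 bit 6; 50 bits remain
Read 2: bits[6:15] width=9 -> value=324 (bin 101000100); offset now 15 = byte 1 bit 7; 41 bits remain
Read 3: bits[15:24] width=9 -> value=12 (bin 000001100); offset now 24 = byte 3 bit 0; 32 bits remain
Read 4: bits[24:25] width=1 -> value=1 (bin 1); offset now 25 = byte 3 bit 1; 31 bits remain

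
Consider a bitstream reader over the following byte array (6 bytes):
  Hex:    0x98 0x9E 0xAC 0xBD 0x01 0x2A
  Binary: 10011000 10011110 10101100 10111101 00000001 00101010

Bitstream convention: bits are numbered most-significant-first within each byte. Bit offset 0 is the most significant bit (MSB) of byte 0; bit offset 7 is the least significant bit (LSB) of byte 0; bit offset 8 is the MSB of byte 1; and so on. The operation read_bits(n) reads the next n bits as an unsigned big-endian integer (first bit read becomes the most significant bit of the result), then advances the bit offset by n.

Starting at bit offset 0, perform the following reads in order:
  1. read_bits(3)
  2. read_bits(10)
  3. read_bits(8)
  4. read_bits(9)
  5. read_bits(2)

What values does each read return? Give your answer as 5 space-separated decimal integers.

Read 1: bits[0:3] width=3 -> value=4 (bin 100); offset now 3 = byte 0 bit 3; 45 bits remain
Read 2: bits[3:13] width=10 -> value=787 (bin 1100010011); offset now 13 = byte 1 bit 5; 35 bits remain
Read 3: bits[13:21] width=8 -> value=213 (bin 11010101); offset now 21 = byte 2 bit 5; 27 bits remain
Read 4: bits[21:30] width=9 -> value=303 (bin 100101111); offset now 30 = byte 3 bit 6; 18 bits remain
Read 5: bits[30:32] width=2 -> value=1 (bin 01); offset now 32 = byte 4 bit 0; 16 bits remain

Answer: 4 787 213 303 1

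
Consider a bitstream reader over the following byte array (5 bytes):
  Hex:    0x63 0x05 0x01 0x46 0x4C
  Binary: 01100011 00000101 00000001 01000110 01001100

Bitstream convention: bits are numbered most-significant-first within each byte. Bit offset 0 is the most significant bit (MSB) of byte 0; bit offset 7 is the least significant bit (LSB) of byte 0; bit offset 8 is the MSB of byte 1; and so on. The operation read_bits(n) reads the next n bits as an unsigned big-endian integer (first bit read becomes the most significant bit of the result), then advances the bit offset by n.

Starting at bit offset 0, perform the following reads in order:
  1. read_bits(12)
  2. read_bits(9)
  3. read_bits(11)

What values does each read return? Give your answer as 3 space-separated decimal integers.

Answer: 1584 160 326

Derivation:
Read 1: bits[0:12] width=12 -> value=1584 (bin 011000110000); offset now 12 = byte 1 bit 4; 28 bits remain
Read 2: bits[12:21] width=9 -> value=160 (bin 010100000); offset now 21 = byte 2 bit 5; 19 bits remain
Read 3: bits[21:32] width=11 -> value=326 (bin 00101000110); offset now 32 = byte 4 bit 0; 8 bits remain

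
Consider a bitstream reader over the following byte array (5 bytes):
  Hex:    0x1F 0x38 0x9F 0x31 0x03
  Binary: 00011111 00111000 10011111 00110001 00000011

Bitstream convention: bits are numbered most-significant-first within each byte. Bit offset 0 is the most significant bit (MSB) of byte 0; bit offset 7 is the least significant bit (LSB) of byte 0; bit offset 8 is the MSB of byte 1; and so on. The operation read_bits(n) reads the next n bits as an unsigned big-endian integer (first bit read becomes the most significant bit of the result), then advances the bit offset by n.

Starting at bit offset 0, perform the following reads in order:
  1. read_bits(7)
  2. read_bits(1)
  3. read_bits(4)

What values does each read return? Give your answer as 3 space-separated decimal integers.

Answer: 15 1 3

Derivation:
Read 1: bits[0:7] width=7 -> value=15 (bin 0001111); offset now 7 = byte 0 bit 7; 33 bits remain
Read 2: bits[7:8] width=1 -> value=1 (bin 1); offset now 8 = byte 1 bit 0; 32 bits remain
Read 3: bits[8:12] width=4 -> value=3 (bin 0011); offset now 12 = byte 1 bit 4; 28 bits remain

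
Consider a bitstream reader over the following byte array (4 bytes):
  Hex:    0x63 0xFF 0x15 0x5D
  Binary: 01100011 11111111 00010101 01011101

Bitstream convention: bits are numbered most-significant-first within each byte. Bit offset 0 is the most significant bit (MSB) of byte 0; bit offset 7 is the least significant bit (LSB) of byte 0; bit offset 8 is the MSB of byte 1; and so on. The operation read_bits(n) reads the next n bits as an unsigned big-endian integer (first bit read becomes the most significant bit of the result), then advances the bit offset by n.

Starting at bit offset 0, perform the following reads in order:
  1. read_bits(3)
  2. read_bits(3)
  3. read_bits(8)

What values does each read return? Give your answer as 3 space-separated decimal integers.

Read 1: bits[0:3] width=3 -> value=3 (bin 011); offset now 3 = byte 0 bit 3; 29 bits remain
Read 2: bits[3:6] width=3 -> value=0 (bin 000); offset now 6 = byte 0 bit 6; 26 bits remain
Read 3: bits[6:14] width=8 -> value=255 (bin 11111111); offset now 14 = byte 1 bit 6; 18 bits remain

Answer: 3 0 255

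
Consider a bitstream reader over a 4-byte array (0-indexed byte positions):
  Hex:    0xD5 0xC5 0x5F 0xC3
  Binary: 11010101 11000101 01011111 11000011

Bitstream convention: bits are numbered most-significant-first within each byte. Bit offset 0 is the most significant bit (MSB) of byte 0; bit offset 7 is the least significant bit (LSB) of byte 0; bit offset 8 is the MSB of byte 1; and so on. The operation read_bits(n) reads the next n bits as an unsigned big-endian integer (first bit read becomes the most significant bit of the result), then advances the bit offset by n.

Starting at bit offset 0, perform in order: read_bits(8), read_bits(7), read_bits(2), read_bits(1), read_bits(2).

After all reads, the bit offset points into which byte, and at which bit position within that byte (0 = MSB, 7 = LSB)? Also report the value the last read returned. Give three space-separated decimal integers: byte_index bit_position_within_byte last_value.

Answer: 2 4 1

Derivation:
Read 1: bits[0:8] width=8 -> value=213 (bin 11010101); offset now 8 = byte 1 bit 0; 24 bits remain
Read 2: bits[8:15] width=7 -> value=98 (bin 1100010); offset now 15 = byte 1 bit 7; 17 bits remain
Read 3: bits[15:17] width=2 -> value=2 (bin 10); offset now 17 = byte 2 bit 1; 15 bits remain
Read 4: bits[17:18] width=1 -> value=1 (bin 1); offset now 18 = byte 2 bit 2; 14 bits remain
Read 5: bits[18:20] width=2 -> value=1 (bin 01); offset now 20 = byte 2 bit 4; 12 bits remain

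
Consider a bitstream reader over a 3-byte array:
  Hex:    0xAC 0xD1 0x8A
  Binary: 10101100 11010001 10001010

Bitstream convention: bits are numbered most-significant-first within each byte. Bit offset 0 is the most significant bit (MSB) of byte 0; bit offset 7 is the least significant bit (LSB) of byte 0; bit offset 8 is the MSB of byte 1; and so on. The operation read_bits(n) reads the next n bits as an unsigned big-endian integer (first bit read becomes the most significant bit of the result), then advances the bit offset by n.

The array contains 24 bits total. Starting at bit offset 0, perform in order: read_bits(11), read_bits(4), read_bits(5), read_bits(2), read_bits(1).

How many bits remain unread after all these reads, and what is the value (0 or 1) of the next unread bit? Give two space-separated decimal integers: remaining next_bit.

Answer: 1 0

Derivation:
Read 1: bits[0:11] width=11 -> value=1382 (bin 10101100110); offset now 11 = byte 1 bit 3; 13 bits remain
Read 2: bits[11:15] width=4 -> value=8 (bin 1000); offset now 15 = byte 1 bit 7; 9 bits remain
Read 3: bits[15:20] width=5 -> value=24 (bin 11000); offset now 20 = byte 2 bit 4; 4 bits remain
Read 4: bits[20:22] width=2 -> value=2 (bin 10); offset now 22 = byte 2 bit 6; 2 bits remain
Read 5: bits[22:23] width=1 -> value=1 (bin 1); offset now 23 = byte 2 bit 7; 1 bits remain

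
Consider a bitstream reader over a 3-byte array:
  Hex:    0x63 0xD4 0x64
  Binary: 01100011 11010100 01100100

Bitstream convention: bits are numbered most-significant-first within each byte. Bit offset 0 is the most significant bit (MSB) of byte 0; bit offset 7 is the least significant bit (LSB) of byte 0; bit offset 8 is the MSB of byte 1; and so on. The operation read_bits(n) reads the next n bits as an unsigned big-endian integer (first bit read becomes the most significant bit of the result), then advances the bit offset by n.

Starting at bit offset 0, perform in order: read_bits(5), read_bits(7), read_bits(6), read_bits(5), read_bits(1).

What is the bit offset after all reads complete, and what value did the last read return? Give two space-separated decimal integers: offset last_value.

Read 1: bits[0:5] width=5 -> value=12 (bin 01100); offset now 5 = byte 0 bit 5; 19 bits remain
Read 2: bits[5:12] width=7 -> value=61 (bin 0111101); offset now 12 = byte 1 bit 4; 12 bits remain
Read 3: bits[12:18] width=6 -> value=17 (bin 010001); offset now 18 = byte 2 bit 2; 6 bits remain
Read 4: bits[18:23] width=5 -> value=18 (bin 10010); offset now 23 = byte 2 bit 7; 1 bits remain
Read 5: bits[23:24] width=1 -> value=0 (bin 0); offset now 24 = byte 3 bit 0; 0 bits remain

Answer: 24 0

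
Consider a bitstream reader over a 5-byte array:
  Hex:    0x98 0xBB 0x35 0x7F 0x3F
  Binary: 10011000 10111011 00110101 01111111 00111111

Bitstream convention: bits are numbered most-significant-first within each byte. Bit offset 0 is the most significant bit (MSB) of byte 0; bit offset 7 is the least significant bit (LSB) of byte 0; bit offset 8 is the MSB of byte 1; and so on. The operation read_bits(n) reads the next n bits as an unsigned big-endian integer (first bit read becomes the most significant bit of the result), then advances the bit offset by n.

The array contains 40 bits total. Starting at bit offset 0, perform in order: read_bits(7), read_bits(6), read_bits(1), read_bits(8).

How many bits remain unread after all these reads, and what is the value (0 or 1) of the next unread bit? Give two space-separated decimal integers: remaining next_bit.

Answer: 18 0

Derivation:
Read 1: bits[0:7] width=7 -> value=76 (bin 1001100); offset now 7 = byte 0 bit 7; 33 bits remain
Read 2: bits[7:13] width=6 -> value=23 (bin 010111); offset now 13 = byte 1 bit 5; 27 bits remain
Read 3: bits[13:14] width=1 -> value=0 (bin 0); offset now 14 = byte 1 bit 6; 26 bits remain
Read 4: bits[14:22] width=8 -> value=205 (bin 11001101); offset now 22 = byte 2 bit 6; 18 bits remain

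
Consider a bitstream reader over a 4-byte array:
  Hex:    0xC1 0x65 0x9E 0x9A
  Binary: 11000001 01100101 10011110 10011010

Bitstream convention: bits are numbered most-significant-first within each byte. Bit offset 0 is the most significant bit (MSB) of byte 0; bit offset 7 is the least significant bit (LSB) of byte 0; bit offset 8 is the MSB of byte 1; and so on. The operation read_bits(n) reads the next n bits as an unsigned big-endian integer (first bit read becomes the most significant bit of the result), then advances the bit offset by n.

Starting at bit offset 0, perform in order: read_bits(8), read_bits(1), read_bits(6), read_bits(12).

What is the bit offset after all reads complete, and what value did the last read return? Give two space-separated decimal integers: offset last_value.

Answer: 27 3316

Derivation:
Read 1: bits[0:8] width=8 -> value=193 (bin 11000001); offset now 8 = byte 1 bit 0; 24 bits remain
Read 2: bits[8:9] width=1 -> value=0 (bin 0); offset now 9 = byte 1 bit 1; 23 bits remain
Read 3: bits[9:15] width=6 -> value=50 (bin 110010); offset now 15 = byte 1 bit 7; 17 bits remain
Read 4: bits[15:27] width=12 -> value=3316 (bin 110011110100); offset now 27 = byte 3 bit 3; 5 bits remain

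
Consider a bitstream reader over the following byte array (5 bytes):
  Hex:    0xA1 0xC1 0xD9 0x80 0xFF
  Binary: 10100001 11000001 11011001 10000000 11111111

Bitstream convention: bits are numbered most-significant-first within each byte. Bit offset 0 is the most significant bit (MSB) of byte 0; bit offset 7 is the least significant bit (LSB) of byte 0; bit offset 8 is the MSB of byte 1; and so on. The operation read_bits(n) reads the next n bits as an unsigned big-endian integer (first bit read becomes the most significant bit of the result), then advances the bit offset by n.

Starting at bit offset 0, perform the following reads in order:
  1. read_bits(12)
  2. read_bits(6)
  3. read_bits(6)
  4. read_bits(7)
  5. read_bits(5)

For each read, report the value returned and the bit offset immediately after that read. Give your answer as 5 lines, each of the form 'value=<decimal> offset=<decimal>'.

Answer: value=2588 offset=12
value=7 offset=18
value=25 offset=24
value=64 offset=31
value=15 offset=36

Derivation:
Read 1: bits[0:12] width=12 -> value=2588 (bin 101000011100); offset now 12 = byte 1 bit 4; 28 bits remain
Read 2: bits[12:18] width=6 -> value=7 (bin 000111); offset now 18 = byte 2 bit 2; 22 bits remain
Read 3: bits[18:24] width=6 -> value=25 (bin 011001); offset now 24 = byte 3 bit 0; 16 bits remain
Read 4: bits[24:31] width=7 -> value=64 (bin 1000000); offset now 31 = byte 3 bit 7; 9 bits remain
Read 5: bits[31:36] width=5 -> value=15 (bin 01111); offset now 36 = byte 4 bit 4; 4 bits remain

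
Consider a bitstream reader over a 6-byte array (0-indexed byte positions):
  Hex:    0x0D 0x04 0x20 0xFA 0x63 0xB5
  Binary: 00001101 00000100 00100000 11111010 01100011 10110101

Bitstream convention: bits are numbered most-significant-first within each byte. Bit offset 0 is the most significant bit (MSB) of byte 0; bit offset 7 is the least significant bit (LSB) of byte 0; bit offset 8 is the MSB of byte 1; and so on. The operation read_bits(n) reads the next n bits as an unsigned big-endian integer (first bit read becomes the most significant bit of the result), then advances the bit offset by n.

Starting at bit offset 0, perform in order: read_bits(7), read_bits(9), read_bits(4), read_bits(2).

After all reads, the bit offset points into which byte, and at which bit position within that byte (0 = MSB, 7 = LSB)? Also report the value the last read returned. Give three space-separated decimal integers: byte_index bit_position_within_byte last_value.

Answer: 2 6 0

Derivation:
Read 1: bits[0:7] width=7 -> value=6 (bin 0000110); offset now 7 = byte 0 bit 7; 41 bits remain
Read 2: bits[7:16] width=9 -> value=260 (bin 100000100); offset now 16 = byte 2 bit 0; 32 bits remain
Read 3: bits[16:20] width=4 -> value=2 (bin 0010); offset now 20 = byte 2 bit 4; 28 bits remain
Read 4: bits[20:22] width=2 -> value=0 (bin 00); offset now 22 = byte 2 bit 6; 26 bits remain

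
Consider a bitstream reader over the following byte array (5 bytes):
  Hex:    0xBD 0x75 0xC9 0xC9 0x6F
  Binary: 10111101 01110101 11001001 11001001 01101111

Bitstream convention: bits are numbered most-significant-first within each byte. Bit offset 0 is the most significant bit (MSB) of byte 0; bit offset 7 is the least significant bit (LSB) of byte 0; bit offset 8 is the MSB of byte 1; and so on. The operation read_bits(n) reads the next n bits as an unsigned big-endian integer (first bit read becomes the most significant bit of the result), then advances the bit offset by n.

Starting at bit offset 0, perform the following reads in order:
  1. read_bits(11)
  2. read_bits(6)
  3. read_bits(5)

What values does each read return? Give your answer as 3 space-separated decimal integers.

Answer: 1515 43 18

Derivation:
Read 1: bits[0:11] width=11 -> value=1515 (bin 10111101011); offset now 11 = byte 1 bit 3; 29 bits remain
Read 2: bits[11:17] width=6 -> value=43 (bin 101011); offset now 17 = byte 2 bit 1; 23 bits remain
Read 3: bits[17:22] width=5 -> value=18 (bin 10010); offset now 22 = byte 2 bit 6; 18 bits remain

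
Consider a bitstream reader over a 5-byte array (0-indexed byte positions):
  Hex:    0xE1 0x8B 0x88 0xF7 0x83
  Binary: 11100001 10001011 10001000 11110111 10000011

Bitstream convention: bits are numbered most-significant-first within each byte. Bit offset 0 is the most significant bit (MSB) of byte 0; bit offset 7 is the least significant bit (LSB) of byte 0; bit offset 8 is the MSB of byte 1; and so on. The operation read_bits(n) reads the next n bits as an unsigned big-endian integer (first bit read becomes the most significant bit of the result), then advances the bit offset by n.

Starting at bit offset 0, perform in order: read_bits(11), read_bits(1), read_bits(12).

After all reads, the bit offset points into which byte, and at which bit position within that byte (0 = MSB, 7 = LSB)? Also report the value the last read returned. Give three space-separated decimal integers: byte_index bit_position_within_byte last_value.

Read 1: bits[0:11] width=11 -> value=1804 (bin 11100001100); offset now 11 = byte 1 bit 3; 29 bits remain
Read 2: bits[11:12] width=1 -> value=0 (bin 0); offset now 12 = byte 1 bit 4; 28 bits remain
Read 3: bits[12:24] width=12 -> value=2952 (bin 101110001000); offset now 24 = byte 3 bit 0; 16 bits remain

Answer: 3 0 2952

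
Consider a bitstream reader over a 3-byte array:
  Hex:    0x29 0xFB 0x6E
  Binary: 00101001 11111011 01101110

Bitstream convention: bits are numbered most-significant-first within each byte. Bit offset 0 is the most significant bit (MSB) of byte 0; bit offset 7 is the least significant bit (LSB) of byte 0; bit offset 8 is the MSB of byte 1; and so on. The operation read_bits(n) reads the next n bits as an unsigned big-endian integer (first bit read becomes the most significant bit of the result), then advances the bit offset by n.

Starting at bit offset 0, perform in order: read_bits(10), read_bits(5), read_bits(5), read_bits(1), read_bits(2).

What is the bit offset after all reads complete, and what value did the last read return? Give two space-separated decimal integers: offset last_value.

Answer: 23 3

Derivation:
Read 1: bits[0:10] width=10 -> value=167 (bin 0010100111); offset now 10 = byte 1 bit 2; 14 bits remain
Read 2: bits[10:15] width=5 -> value=29 (bin 11101); offset now 15 = byte 1 bit 7; 9 bits remain
Read 3: bits[15:20] width=5 -> value=22 (bin 10110); offset now 20 = byte 2 bit 4; 4 bits remain
Read 4: bits[20:21] width=1 -> value=1 (bin 1); offset now 21 = byte 2 bit 5; 3 bits remain
Read 5: bits[21:23] width=2 -> value=3 (bin 11); offset now 23 = byte 2 bit 7; 1 bits remain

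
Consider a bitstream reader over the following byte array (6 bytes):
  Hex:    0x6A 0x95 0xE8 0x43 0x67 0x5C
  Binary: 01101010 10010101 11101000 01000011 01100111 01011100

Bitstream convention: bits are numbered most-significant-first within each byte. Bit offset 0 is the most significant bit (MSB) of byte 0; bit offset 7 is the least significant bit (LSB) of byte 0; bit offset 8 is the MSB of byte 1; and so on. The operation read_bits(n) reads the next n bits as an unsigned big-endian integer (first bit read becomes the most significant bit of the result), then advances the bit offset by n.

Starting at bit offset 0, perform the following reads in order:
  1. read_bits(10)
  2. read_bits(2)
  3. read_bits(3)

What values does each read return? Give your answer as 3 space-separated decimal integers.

Answer: 426 1 2

Derivation:
Read 1: bits[0:10] width=10 -> value=426 (bin 0110101010); offset now 10 = byte 1 bit 2; 38 bits remain
Read 2: bits[10:12] width=2 -> value=1 (bin 01); offset now 12 = byte 1 bit 4; 36 bits remain
Read 3: bits[12:15] width=3 -> value=2 (bin 010); offset now 15 = byte 1 bit 7; 33 bits remain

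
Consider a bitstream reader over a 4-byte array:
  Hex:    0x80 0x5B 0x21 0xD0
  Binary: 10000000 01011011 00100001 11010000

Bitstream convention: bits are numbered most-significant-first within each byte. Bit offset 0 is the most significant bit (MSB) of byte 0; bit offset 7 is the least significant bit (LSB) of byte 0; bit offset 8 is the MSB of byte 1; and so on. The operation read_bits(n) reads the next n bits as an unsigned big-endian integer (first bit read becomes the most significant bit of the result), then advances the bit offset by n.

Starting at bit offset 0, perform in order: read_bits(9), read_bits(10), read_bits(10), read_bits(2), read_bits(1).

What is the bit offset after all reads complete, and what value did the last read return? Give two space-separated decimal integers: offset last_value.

Read 1: bits[0:9] width=9 -> value=256 (bin 100000000); offset now 9 = byte 1 bit 1; 23 bits remain
Read 2: bits[9:19] width=10 -> value=729 (bin 1011011001); offset now 19 = byte 2 bit 3; 13 bits remain
Read 3: bits[19:29] width=10 -> value=58 (bin 0000111010); offset now 29 = byte 3 bit 5; 3 bits remain
Read 4: bits[29:31] width=2 -> value=0 (bin 00); offset now 31 = byte 3 bit 7; 1 bits remain
Read 5: bits[31:32] width=1 -> value=0 (bin 0); offset now 32 = byte 4 bit 0; 0 bits remain

Answer: 32 0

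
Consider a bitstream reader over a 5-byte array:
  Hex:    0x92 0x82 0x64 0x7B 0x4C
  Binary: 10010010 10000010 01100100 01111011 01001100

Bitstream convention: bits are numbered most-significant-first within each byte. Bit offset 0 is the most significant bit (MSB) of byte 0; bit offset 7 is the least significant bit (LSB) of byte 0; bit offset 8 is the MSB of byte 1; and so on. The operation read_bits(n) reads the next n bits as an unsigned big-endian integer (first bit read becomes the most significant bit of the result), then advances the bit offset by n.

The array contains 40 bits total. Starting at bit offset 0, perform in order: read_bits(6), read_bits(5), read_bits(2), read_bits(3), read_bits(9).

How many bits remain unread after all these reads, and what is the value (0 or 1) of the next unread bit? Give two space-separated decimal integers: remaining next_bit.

Answer: 15 1

Derivation:
Read 1: bits[0:6] width=6 -> value=36 (bin 100100); offset now 6 = byte 0 bit 6; 34 bits remain
Read 2: bits[6:11] width=5 -> value=20 (bin 10100); offset now 11 = byte 1 bit 3; 29 bits remain
Read 3: bits[11:13] width=2 -> value=0 (bin 00); offset now 13 = byte 1 bit 5; 27 bits remain
Read 4: bits[13:16] width=3 -> value=2 (bin 010); offset now 16 = byte 2 bit 0; 24 bits remain
Read 5: bits[16:25] width=9 -> value=200 (bin 011001000); offset now 25 = byte 3 bit 1; 15 bits remain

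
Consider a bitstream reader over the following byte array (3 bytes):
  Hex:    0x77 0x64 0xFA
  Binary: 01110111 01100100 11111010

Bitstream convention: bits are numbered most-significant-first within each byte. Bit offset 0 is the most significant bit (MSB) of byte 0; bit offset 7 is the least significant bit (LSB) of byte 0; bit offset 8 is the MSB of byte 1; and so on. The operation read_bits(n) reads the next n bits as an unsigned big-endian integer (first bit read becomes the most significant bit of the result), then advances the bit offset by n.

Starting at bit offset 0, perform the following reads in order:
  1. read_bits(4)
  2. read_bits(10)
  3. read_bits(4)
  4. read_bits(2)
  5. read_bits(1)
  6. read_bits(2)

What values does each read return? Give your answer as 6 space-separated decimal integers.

Read 1: bits[0:4] width=4 -> value=7 (bin 0111); offset now 4 = byte 0 bit 4; 20 bits remain
Read 2: bits[4:14] width=10 -> value=473 (bin 0111011001); offset now 14 = byte 1 bit 6; 10 bits remain
Read 3: bits[14:18] width=4 -> value=3 (bin 0011); offset now 18 = byte 2 bit 2; 6 bits remain
Read 4: bits[18:20] width=2 -> value=3 (bin 11); offset now 20 = byte 2 bit 4; 4 bits remain
Read 5: bits[20:21] width=1 -> value=1 (bin 1); offset now 21 = byte 2 bit 5; 3 bits remain
Read 6: bits[21:23] width=2 -> value=1 (bin 01); offset now 23 = byte 2 bit 7; 1 bits remain

Answer: 7 473 3 3 1 1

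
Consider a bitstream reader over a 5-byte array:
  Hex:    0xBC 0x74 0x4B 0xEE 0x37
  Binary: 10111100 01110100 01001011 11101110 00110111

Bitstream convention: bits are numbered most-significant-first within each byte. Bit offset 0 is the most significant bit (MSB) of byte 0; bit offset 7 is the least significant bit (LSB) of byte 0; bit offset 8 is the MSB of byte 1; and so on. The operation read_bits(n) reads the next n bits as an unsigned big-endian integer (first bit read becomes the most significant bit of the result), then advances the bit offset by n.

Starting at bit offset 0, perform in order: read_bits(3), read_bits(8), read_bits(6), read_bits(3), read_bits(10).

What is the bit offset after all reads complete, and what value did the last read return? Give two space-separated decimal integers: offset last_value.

Read 1: bits[0:3] width=3 -> value=5 (bin 101); offset now 3 = byte 0 bit 3; 37 bits remain
Read 2: bits[3:11] width=8 -> value=227 (bin 11100011); offset now 11 = byte 1 bit 3; 29 bits remain
Read 3: bits[11:17] width=6 -> value=40 (bin 101000); offset now 17 = byte 2 bit 1; 23 bits remain
Read 4: bits[17:20] width=3 -> value=4 (bin 100); offset now 20 = byte 2 bit 4; 20 bits remain
Read 5: bits[20:30] width=10 -> value=763 (bin 1011111011); offset now 30 = byte 3 bit 6; 10 bits remain

Answer: 30 763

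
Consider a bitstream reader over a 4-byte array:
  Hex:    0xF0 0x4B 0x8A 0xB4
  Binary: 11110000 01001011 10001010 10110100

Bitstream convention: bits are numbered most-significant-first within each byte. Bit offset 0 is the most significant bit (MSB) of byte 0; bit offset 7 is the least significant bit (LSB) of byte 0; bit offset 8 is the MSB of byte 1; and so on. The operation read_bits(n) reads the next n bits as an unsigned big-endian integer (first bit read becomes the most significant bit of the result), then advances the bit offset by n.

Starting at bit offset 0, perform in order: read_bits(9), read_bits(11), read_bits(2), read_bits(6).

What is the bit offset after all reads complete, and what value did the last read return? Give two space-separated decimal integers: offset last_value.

Read 1: bits[0:9] width=9 -> value=480 (bin 111100000); offset now 9 = byte 1 bit 1; 23 bits remain
Read 2: bits[9:20] width=11 -> value=1208 (bin 10010111000); offset now 20 = byte 2 bit 4; 12 bits remain
Read 3: bits[20:22] width=2 -> value=2 (bin 10); offset now 22 = byte 2 bit 6; 10 bits remain
Read 4: bits[22:28] width=6 -> value=43 (bin 101011); offset now 28 = byte 3 bit 4; 4 bits remain

Answer: 28 43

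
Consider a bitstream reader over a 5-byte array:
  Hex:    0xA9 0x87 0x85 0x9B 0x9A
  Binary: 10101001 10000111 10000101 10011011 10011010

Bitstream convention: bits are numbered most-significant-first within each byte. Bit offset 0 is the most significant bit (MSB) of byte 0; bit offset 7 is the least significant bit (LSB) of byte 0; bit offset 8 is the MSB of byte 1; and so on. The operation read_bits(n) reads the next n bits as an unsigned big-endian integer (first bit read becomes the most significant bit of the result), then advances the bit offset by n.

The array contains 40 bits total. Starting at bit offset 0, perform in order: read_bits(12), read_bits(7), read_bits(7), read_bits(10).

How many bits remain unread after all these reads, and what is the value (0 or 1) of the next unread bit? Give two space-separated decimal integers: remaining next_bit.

Answer: 4 1

Derivation:
Read 1: bits[0:12] width=12 -> value=2712 (bin 101010011000); offset now 12 = byte 1 bit 4; 28 bits remain
Read 2: bits[12:19] width=7 -> value=60 (bin 0111100); offset now 19 = byte 2 bit 3; 21 bits remain
Read 3: bits[19:26] width=7 -> value=22 (bin 0010110); offset now 26 = byte 3 bit 2; 14 bits remain
Read 4: bits[26:36] width=10 -> value=441 (bin 0110111001); offset now 36 = byte 4 bit 4; 4 bits remain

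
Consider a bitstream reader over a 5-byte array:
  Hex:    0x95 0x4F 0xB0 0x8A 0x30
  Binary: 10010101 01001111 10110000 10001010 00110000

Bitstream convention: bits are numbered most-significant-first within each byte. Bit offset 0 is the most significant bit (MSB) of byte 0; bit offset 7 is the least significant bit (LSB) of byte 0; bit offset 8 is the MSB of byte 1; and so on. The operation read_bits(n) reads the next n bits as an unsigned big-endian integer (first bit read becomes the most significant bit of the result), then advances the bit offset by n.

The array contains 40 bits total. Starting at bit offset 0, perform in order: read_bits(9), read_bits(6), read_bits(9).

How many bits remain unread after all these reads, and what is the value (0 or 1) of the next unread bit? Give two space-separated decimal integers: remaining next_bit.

Read 1: bits[0:9] width=9 -> value=298 (bin 100101010); offset now 9 = byte 1 bit 1; 31 bits remain
Read 2: bits[9:15] width=6 -> value=39 (bin 100111); offset now 15 = byte 1 bit 7; 25 bits remain
Read 3: bits[15:24] width=9 -> value=432 (bin 110110000); offset now 24 = byte 3 bit 0; 16 bits remain

Answer: 16 1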